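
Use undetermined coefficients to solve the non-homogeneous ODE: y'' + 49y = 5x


Homogeneous: r² + 49 = 0 ⇒ r = ±7i, y_h = C₁cos(7x) + C₂sin(7x).
Polynomial forcing; try y_p = Ax + B. Then y_p'' + 49 y_p = 49(Ax + B) = 5x, so B = 0 and A = 5/49.
General solution: y = C₁cos(7x) + C₂sin(7x) + (5/49)x.


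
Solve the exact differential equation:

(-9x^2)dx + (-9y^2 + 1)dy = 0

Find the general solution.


Check exactness: ∂M/∂y = 0 and ∂N/∂x = 0; equal, so the equation is exact.
Integrate M with respect to x (treating y as constant): ∫M dx = -3x^3 + h(y).
Differentiate w.r.t. y and set equal to N: the x-dependent terms already match, leaving h'(y) = -9y^2 + 1. Integrate: h(y) = -3y^3 + y.
So F(x,y) = -3y^3 - 3x^3 + y.
General solution: -3y^3 - 3x^3 + y = C.


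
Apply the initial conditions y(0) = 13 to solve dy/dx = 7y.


General solution of y' = 7y is y = Ce^(7x).
Apply y(0) = 13: C = 13.
Particular solution: y = 13e^(7x).


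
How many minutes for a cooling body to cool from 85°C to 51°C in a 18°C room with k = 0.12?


From T(t) = T_a + (T₀ - T_a)e^(-kt), set T(t) = 51:
(51 - 18) / (85 - 18) = e^(-0.12t), so t = -ln(0.493)/0.12 ≈ 5.9 minutes.


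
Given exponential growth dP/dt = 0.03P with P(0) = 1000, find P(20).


The ODE dP/dt = 0.03P has solution P(t) = P(0)e^(0.03t).
Substitute P(0) = 1000 and t = 20: P(20) = 1000 e^(0.60) ≈ 1822.


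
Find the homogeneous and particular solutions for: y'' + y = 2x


Homogeneous: r² + 1 = 0 ⇒ r = ±1i, y_h = C₁cos(x) + C₂sin(x).
Polynomial forcing; try y_p = Ax + B. Then y_p'' + 1 y_p = 1(Ax + B) = 2x, so B = 0 and A = 2.
General solution: y = C₁cos(x) + C₂sin(x) + 2x.


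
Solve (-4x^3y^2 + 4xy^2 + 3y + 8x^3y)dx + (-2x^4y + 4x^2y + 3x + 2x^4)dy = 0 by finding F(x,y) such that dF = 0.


Check exactness: ∂M/∂y = -8x^3y + 8xy + 3 + 8x^3 and ∂N/∂x = -8x^3y + 8xy + 3 + 8x^3; equal, so the equation is exact.
Integrate M with respect to x (treating y as constant): ∫M dx = -x^4y^2 + 2x^2y^2 + 3xy + 2x^4y + h(y).
Differentiate w.r.t. y and set equal to N: all terms match, so h'(y) = 0 and h is a constant absorbed into C.
General solution: -x^4y^2 + 2x^2y^2 + 3xy + 2x^4y = C.


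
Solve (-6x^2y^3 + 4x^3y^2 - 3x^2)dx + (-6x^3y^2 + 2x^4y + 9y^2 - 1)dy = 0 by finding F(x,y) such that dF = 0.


Check exactness: ∂M/∂y = -18x^2y^2 + 8x^3y and ∂N/∂x = -18x^2y^2 + 8x^3y; equal, so the equation is exact.
Integrate M with respect to x (treating y as constant): ∫M dx = -2x^3y^3 + x^4y^2 - x^3 + h(y).
Differentiate w.r.t. y and set equal to N: the x-dependent terms already match, leaving h'(y) = 9y^2 - 1. Integrate: h(y) = 3y^3 - y.
So F(x,y) = -2x^3y^3 + x^4y^2 + 3y^3 - y - x^3.
General solution: -2x^3y^3 + x^4y^2 + 3y^3 - y - x^3 = C.


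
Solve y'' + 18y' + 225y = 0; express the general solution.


Characteristic equation: r² + 18r + 225 = 0.
Discriminant is negative; roots r = -9 ± 12i (complex conjugate pair).
General solution uses e^(α x)(C₁ cos(β x) + C₂ sin(β x)): y = e^(-9x)(C₁cos(12x) + C₂sin(12x)).


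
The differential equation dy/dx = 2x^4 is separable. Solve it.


Integrate both sides with respect to x: y = ∫ 2x^4 dx = (2/5)x^5 + C.


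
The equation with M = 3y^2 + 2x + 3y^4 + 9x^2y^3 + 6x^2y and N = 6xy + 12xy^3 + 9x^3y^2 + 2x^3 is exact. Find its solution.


Check exactness: ∂M/∂y = 6y + 12y^3 + 27x^2y^2 + 6x^2 and ∂N/∂x = 6y + 12y^3 + 27x^2y^2 + 6x^2; equal, so the equation is exact.
Integrate M with respect to x (treating y as constant): ∫M dx = 3xy^2 + x^2 + 3xy^4 + 3x^3y^3 + 2x^3y + h(y).
Differentiate w.r.t. y and set equal to N: all terms match, so h'(y) = 0 and h is a constant absorbed into C.
General solution: 3xy^2 + x^2 + 3xy^4 + 3x^3y^3 + 2x^3y = C.


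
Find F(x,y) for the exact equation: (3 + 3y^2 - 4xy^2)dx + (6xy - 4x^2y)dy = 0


Check exactness: ∂M/∂y = 6y - 8xy and ∂N/∂x = 6y - 8xy; equal, so the equation is exact.
Integrate M with respect to x (treating y as constant): ∫M dx = 3x + 3xy^2 - 2x^2y^2 + h(y).
Differentiate w.r.t. y and set equal to N: all terms match, so h'(y) = 0 and h is a constant absorbed into C.
General solution: 3x + 3xy^2 - 2x^2y^2 = C.


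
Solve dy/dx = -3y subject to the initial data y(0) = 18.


General solution of y' = -3y is y = Ce^(-3x).
Apply y(0) = 18: C = 18.
Particular solution: y = 18e^(-3x).


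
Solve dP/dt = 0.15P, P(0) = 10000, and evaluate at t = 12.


The ODE dP/dt = 0.15P has solution P(t) = P(0)e^(0.15t).
Substitute P(0) = 10000 and t = 12: P(12) = 10000 e^(1.80) ≈ 60496.


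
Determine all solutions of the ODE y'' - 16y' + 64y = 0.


Characteristic equation: r² - 16r + 64 = 0, i.e. (r - 8)² = 0.
Repeated root r = 8; include an x factor for the second linearly independent solution.
General solution: y = (C₁ + C₂x)e^(8x).


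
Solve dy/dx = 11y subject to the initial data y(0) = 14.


General solution of y' = 11y is y = Ce^(11x).
Apply y(0) = 14: C = 14.
Particular solution: y = 14e^(11x).


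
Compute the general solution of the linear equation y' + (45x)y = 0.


P(x) = 45x ⇒ μ = e^((45/2)x²).
Q(x) = 0 so μ y is constant: y = Ce^(-(45/2)x²).


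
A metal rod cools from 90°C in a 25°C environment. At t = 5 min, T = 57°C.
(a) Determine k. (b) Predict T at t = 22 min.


Newton's law: T(t) = T_a + (T₀ - T_a)e^(-kt).
(a) Use T(5) = 57: (57 - 25)/(90 - 25) = e^(-k·5), so k = -ln(0.492)/5 ≈ 0.1417.
(b) Apply k to t = 22: T(22) = 25 + (65)e^(-3.118) ≈ 27.9°C.


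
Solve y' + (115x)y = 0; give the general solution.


P(x) = 115x ⇒ μ = e^((115/2)x²).
Q(x) = 0 so μ y is constant: y = Ce^(-(115/2)x²).


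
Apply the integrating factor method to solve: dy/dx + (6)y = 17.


P(x) = 6, Q(x) = 17; integrating factor μ = e^(6x).
(μ y)' = 17e^(6x) ⇒ μ y = (17/6)e^(6x) + C.
Divide by μ: y = 17/6 + Ce^(-6x).


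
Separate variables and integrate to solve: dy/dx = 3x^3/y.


Separate variables: y dy = 3x^3 dx.
Integrate both sides: y²/2 = (3/4)x^4 + C₀.
Multiply by 2: y² = (3/2)x^4 + C.


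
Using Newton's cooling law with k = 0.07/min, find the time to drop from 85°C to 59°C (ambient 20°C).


From T(t) = T_a + (T₀ - T_a)e^(-kt), set T(t) = 59:
(59 - 20) / (85 - 20) = e^(-0.07t), so t = -ln(0.600)/0.07 ≈ 7.3 minutes.


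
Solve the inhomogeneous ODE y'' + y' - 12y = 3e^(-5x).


Characteristic roots of r² + r - 12 = 0 are 3, -4.
y_h = C₁e^(3x) + C₂e^(-4x).
Forcing exponent -5 is not a characteristic root; try y_p = Ae^(-5x).
Substitute: A·(25 + (1)·-5 + (-12)) = A·8 = 3, so A = 3/8.
General solution: y = C₁e^(3x) + C₂e^(-4x) + (3/8)e^(-5x).


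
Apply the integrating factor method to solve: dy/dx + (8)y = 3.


P(x) = 8, Q(x) = 3; integrating factor μ = e^(8x).
(μ y)' = 3e^(8x) ⇒ μ y = (3/8)e^(8x) + C.
Divide by μ: y = 3/8 + Ce^(-8x).


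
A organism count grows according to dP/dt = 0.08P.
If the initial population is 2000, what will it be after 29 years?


The ODE dP/dt = 0.08P has solution P(t) = P(0)e^(0.08t).
Substitute P(0) = 2000 and t = 29: P(29) = 2000 e^(2.32) ≈ 20351.


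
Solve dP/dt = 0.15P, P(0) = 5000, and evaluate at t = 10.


The ODE dP/dt = 0.15P has solution P(t) = P(0)e^(0.15t).
Substitute P(0) = 5000 and t = 10: P(10) = 5000 e^(1.50) ≈ 22408.


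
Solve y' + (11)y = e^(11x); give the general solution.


P(x) = 11 ⇒ μ = e^(11x).
(μ y)' = e^(22x) ⇒ μ y = (1/22)e^(22x) + C.
Divide by μ: y = (1/22)e^(11x) + Ce^(-11x).


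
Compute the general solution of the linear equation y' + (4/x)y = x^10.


P(x) = 4/x ⇒ μ = x^4.
(x^4 y)' = x^4·x^10 = x^14.
Integrate: x^4 y = x^15/(15) + C.
Solve for y: y = (1/15)x^11 + C/x^4.


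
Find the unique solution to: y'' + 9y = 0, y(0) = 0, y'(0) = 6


Characteristic roots of r² + 9 = 0 are ±3i, so y = C₁cos(3x) + C₂sin(3x).
Apply y(0) = 0: C₁ = 0. Differentiate and apply y'(0) = 6: 3·C₂ = 6, so C₂ = 2.
Particular solution: y = 2sin(3x).


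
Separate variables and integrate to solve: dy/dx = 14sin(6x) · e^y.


Separate: e^(-y) dy = 14sin(6x) dx.
Integrate: -e^(-y) = -(7/3)cos(6x) + C₀.
Rearrange: e^(-y) = (7/3)cos(6x) + C.


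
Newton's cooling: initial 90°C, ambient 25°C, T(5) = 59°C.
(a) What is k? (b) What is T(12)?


Newton's law: T(t) = T_a + (T₀ - T_a)e^(-kt).
(a) Use T(5) = 59: (59 - 25)/(90 - 25) = e^(-k·5), so k = -ln(0.523)/5 ≈ 0.1296.
(b) Apply k to t = 12: T(12) = 25 + (65)e^(-1.555) ≈ 38.7°C.


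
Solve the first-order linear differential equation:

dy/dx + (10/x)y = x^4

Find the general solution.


P(x) = 10/x ⇒ μ = x^10.
(x^10 y)' = x^14 ⇒ x^10 y = x^15/(15) + C.
Solve for y: y = (1/15)x^5 + C/x^10.


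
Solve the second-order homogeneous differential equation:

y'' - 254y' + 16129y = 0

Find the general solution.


Characteristic equation: r² - 254r + 16129 = 0, i.e. (r - 127)² = 0.
Repeated root r = 127; include an x factor for the second linearly independent solution.
General solution: y = (C₁ + C₂x)e^(127x).


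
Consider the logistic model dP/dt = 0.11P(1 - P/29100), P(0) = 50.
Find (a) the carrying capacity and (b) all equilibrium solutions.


Logistic ODE dP/dt = 0.11P(1 - P/29100) has equilibria where dP/dt = 0, i.e. P = 0 or P = 29100.
The coefficient (1 - P/K) = 0 when P = K, identifying K = 29100 as the carrying capacity.
(a) K = 29100; (b) equilibria P = 0 and P = 29100.


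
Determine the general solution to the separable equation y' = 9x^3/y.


Separate variables: y dy = 9x^3 dx.
Integrate both sides: y²/2 = (9/4)x^4 + C₀.
Multiply by 2: y² = (9/2)x^4 + C.


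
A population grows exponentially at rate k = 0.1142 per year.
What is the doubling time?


Exponential growth: P(t) = P₀ e^(0.1142t). Set P(t)/P₀ = 2: e^(0.1142t) = 2.
Solve: t = ln(2)/0.1142 ≈ 6.07 years.


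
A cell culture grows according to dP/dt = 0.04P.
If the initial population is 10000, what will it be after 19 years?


The ODE dP/dt = 0.04P has solution P(t) = P(0)e^(0.04t).
Substitute P(0) = 10000 and t = 19: P(19) = 10000 e^(0.76) ≈ 21383.


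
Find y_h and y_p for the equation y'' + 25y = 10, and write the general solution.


Homogeneous part: r² + 25 = 0 ⇒ r = ±5i, so y_h = C₁cos(5x) + C₂sin(5x).
Try constant y_p = A; plug in: 25A = 10 ⇒ A = 2/5.
General solution: y = C₁cos(5x) + C₂sin(5x) + 2/5.


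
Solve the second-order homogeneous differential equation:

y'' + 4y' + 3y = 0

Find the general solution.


Characteristic equation: r² + 4r + 3 = 0.
Factor: (r + 1)(r + 3) = 0 ⇒ r = -1, -3 (distinct real).
General solution: y = C₁e^(-x) + C₂e^(-3x).


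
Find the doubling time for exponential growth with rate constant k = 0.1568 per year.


Exponential growth: P(t) = P₀ e^(0.1568t). Set P(t)/P₀ = 2: e^(0.1568t) = 2.
Solve: t = ln(2)/0.1568 ≈ 4.42 years.


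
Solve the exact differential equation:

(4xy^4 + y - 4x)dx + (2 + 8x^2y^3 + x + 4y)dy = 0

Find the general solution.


Check exactness: ∂M/∂y = 16xy^3 + 1 and ∂N/∂x = 16xy^3 + 1; equal, so the equation is exact.
Integrate M with respect to x (treating y as constant): ∫M dx = 2x^2y^4 + xy - 2x^2 + h(y).
Differentiate w.r.t. y and set equal to N: the x-dependent terms already match, leaving h'(y) = 2 + 4y. Integrate: h(y) = 2y + 2y^2.
So F(x,y) = 2y + 2x^2y^4 + xy - 2x^2 + 2y^2.
General solution: 2y + 2x^2y^4 + xy - 2x^2 + 2y^2 = C.


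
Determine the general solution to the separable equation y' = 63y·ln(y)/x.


Separate: dy/[y ln(y)] = 63 dx/x.
Substitute u = ln(y): du/u = 63 dx/x.
Integrate: ln|ln(y)| = 63ln|x| + C₀, hence ln(y) = C·x^63.


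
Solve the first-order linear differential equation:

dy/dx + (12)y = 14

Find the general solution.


P(x) = 12, Q(x) = 14; integrating factor μ = e^(12x).
(μ y)' = 14e^(12x) ⇒ μ y = (7/6)e^(12x) + C.
Divide by μ: y = 7/6 + Ce^(-12x).


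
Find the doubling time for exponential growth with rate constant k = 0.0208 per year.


Exponential growth: P(t) = P₀ e^(0.0208t). Set P(t)/P₀ = 2: e^(0.0208t) = 2.
Solve: t = ln(2)/0.0208 ≈ 33.32 years.


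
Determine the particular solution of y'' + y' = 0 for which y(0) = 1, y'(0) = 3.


Characteristic roots of r² + r = 0 are 0, -1.
General solution y = c₁ + c₂ e^(-x).
Apply y(0) = 1: c₁ + c₂ = 1. Apply y'(0) = 3: 0 c₁ - 1 c₂ = 3.
Solve: c₁ = 4, c₂ = -3.
Particular solution: y = 4 - 3e^(-x).


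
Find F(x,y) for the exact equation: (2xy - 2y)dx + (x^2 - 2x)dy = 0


Check exactness: ∂M/∂y = 2x - 2 and ∂N/∂x = 2x - 2; equal, so the equation is exact.
Integrate M with respect to x (treating y as constant): ∫M dx = x^2y - 2xy + h(y).
Differentiate w.r.t. y and set equal to N: all terms match, so h'(y) = 0 and h is a constant absorbed into C.
General solution: x^2y - 2xy = C.


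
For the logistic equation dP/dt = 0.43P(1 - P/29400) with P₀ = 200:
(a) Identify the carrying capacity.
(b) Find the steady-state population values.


Logistic ODE dP/dt = 0.43P(1 - P/29400) has equilibria where dP/dt = 0, i.e. P = 0 or P = 29400.
The coefficient (1 - P/K) = 0 when P = K, identifying K = 29400 as the carrying capacity.
(a) K = 29400; (b) equilibria P = 0 and P = 29400.


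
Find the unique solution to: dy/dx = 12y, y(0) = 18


General solution of y' = 12y is y = Ce^(12x).
Apply y(0) = 18: C = 18.
Particular solution: y = 18e^(12x).


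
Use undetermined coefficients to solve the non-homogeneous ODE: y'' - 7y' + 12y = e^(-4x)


Characteristic roots of r² - 7r + 12 = 0 are 4, 3.
y_h = C₁e^(4x) + C₂e^(3x).
Forcing exponent -4 is not a characteristic root; try y_p = Ae^(-4x).
Substitute: A·(16 + (-7)·-4 + (12)) = A·56 = 1, so A = 1/56.
General solution: y = C₁e^(4x) + C₂e^(3x) + (1/56)e^(-4x).


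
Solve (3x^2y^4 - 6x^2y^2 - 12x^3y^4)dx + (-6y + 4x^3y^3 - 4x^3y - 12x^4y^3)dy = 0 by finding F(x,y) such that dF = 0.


Check exactness: ∂M/∂y = 12x^2y^3 - 12x^2y - 48x^3y^3 and ∂N/∂x = 12x^2y^3 - 12x^2y - 48x^3y^3; equal, so the equation is exact.
Integrate M with respect to x (treating y as constant): ∫M dx = x^3y^4 - 2x^3y^2 - 3x^4y^4 + h(y).
Differentiate w.r.t. y and set equal to N: the x-dependent terms already match, leaving h'(y) = -6y. Integrate: h(y) = -3y^2.
So F(x,y) = -3y^2 + x^3y^4 - 2x^3y^2 - 3x^4y^4.
General solution: -3y^2 + x^3y^4 - 2x^3y^2 - 3x^4y^4 = C.


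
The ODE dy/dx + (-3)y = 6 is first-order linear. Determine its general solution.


P(x) = -3 ⇒ μ = e^(-3x).
(μ y)' = 6e^(-3x) ⇒ μ y = -2e^(-3x) + C.
Divide by μ: y = -2 + Ce^(3x).


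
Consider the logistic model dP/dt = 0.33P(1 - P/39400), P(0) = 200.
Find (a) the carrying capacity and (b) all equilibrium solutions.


Logistic ODE dP/dt = 0.33P(1 - P/39400) has equilibria where dP/dt = 0, i.e. P = 0 or P = 39400.
The coefficient (1 - P/K) = 0 when P = K, identifying K = 39400 as the carrying capacity.
(a) K = 39400; (b) equilibria P = 0 and P = 39400.


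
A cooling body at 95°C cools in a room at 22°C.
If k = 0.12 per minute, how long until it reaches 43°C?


From T(t) = T_a + (T₀ - T_a)e^(-kt), set T(t) = 43:
(43 - 22) / (95 - 22) = e^(-0.12t), so t = -ln(0.288)/0.12 ≈ 10.4 minutes.


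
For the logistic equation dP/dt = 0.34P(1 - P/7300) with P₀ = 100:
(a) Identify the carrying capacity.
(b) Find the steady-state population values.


Logistic ODE dP/dt = 0.34P(1 - P/7300) has equilibria where dP/dt = 0, i.e. P = 0 or P = 7300.
The coefficient (1 - P/K) = 0 when P = K, identifying K = 7300 as the carrying capacity.
(a) K = 7300; (b) equilibria P = 0 and P = 7300.


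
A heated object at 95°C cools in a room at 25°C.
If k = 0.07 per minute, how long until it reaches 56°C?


From T(t) = T_a + (T₀ - T_a)e^(-kt), set T(t) = 56:
(56 - 25) / (95 - 25) = e^(-0.07t), so t = -ln(0.443)/0.07 ≈ 11.6 minutes.


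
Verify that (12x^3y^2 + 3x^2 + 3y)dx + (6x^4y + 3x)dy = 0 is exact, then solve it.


Check exactness: ∂M/∂y = 24x^3y + 3 and ∂N/∂x = 24x^3y + 3; equal, so the equation is exact.
Integrate M with respect to x (treating y as constant): ∫M dx = 3x^4y^2 + x^3 + 3xy + h(y).
Differentiate w.r.t. y and set equal to N: all terms match, so h'(y) = 0 and h is a constant absorbed into C.
General solution: 3x^4y^2 + x^3 + 3xy = C.


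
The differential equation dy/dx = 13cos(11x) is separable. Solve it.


g(y) = 1, so integrate directly: y = ∫ 13cos(11x) dx = (13/11)sin(11x) + C.


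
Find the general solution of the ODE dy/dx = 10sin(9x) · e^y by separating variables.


Separate: e^(-y) dy = 10sin(9x) dx.
Integrate: -e^(-y) = -(10/9)cos(9x) + C₀.
Rearrange: e^(-y) = (10/9)cos(9x) + C.


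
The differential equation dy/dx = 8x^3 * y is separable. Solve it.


Separate variables: dy/y = 8x^3 dx.
Integrate: ln|y| = 2x^4 + C₀.
Exponentiate: y = Ce^(2x^4).


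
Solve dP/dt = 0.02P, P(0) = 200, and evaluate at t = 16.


The ODE dP/dt = 0.02P has solution P(t) = P(0)e^(0.02t).
Substitute P(0) = 200 and t = 16: P(16) = 200 e^(0.32) ≈ 275.


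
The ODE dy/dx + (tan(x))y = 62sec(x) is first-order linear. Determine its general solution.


P(x) = tan(x) ⇒ μ = e^(∫tan(x)dx) = sec(x).
(sec(x) y)' = 62sec²(x) ⇒ sec(x) y = 62tan(x) + C.
Multiply by cos(x): y = 62sin(x) + C·cos(x).


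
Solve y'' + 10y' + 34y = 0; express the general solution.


Characteristic equation: r² + 10r + 34 = 0.
Discriminant is negative; roots r = -5 ± 3i (complex conjugate pair).
General solution uses e^(α x)(C₁ cos(β x) + C₂ sin(β x)): y = e^(-5x)(C₁cos(3x) + C₂sin(3x)).


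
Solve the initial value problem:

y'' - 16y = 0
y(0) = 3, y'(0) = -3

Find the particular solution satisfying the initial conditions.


Characteristic roots of r² - 16 = 0 are -4, 4.
General solution y = c₁ e^(-4x) + c₂ e^(4x).
Apply y(0) = 3: c₁ + c₂ = 3. Apply y'(0) = -3: -4 c₁ + 4 c₂ = -3.
Solve: c₁ = 15/8, c₂ = 9/8.
Particular solution: y = (15/8)e^(-4x) + (9/8)e^(4x).


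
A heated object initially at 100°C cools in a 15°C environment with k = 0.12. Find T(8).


Newton's law: dT/dt = -k(T - T_a) has solution T(t) = T_a + (T₀ - T_a)e^(-kt).
Plug in T_a = 15, T₀ = 100, k = 0.12, t = 8: T(8) = 15 + (85)e^(-0.96) ≈ 47.5°C.


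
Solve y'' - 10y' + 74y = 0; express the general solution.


Characteristic equation: r² - 10r + 74 = 0.
Discriminant is negative; roots r = 5 ± 7i (complex conjugate pair).
General solution uses e^(α x)(C₁ cos(β x) + C₂ sin(β x)): y = e^(5x)(C₁cos(7x) + C₂sin(7x)).


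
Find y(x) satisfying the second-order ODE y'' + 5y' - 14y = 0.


Characteristic equation: r² + 5r - 14 = 0.
Factor: (r - 2)(r + 7) = 0 ⇒ r = 2, -7 (distinct real).
General solution: y = C₁e^(2x) + C₂e^(-7x).


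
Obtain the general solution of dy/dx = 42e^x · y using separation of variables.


Separate variables: dy/y = 42e^x dx.
Integrate: ln|y| = 42e^x + C₀.
Exponentiate: y = Ce^(42e^x).


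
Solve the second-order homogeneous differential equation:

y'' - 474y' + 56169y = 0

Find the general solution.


Characteristic equation: r² - 474r + 56169 = 0, i.e. (r - 237)² = 0.
Repeated root r = 237; include an x factor for the second linearly independent solution.
General solution: y = (C₁ + C₂x)e^(237x).


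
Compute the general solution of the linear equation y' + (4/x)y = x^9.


P(x) = 4/x ⇒ μ = x^4.
(x^4 y)' = x^4·x^9 = x^13.
Integrate: x^4 y = x^14/(14) + C.
Solve for y: y = (1/14)x^10 + C/x^4.


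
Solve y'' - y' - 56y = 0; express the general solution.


Characteristic equation: r² - r - 56 = 0.
Factor: (r + 7)(r - 8) = 0 ⇒ r = -7, 8 (distinct real).
General solution: y = C₁e^(-7x) + C₂e^(8x).


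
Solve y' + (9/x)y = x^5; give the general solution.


P(x) = 9/x ⇒ μ = x^9.
(x^9 y)' = x^9·x^5 = x^14.
Integrate: x^9 y = x^15/(15) + C.
Solve for y: y = (1/15)x^6 + C/x^9.


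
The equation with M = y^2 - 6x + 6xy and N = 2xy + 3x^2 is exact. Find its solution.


Check exactness: ∂M/∂y = 2y + 6x and ∂N/∂x = 2y + 6x; equal, so the equation is exact.
Integrate M with respect to x (treating y as constant): ∫M dx = xy^2 - 3x^2 + 3x^2y + h(y).
Differentiate w.r.t. y and set equal to N: all terms match, so h'(y) = 0 and h is a constant absorbed into C.
General solution: xy^2 - 3x^2 + 3x^2y = C.


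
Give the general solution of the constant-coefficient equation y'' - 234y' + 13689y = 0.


Characteristic equation: r² - 234r + 13689 = 0, i.e. (r - 117)² = 0.
Repeated root r = 117; include an x factor for the second linearly independent solution.
General solution: y = (C₁ + C₂x)e^(117x).


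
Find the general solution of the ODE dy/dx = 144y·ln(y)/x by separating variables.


Separate: dy/[y ln(y)] = 144 dx/x.
Substitute u = ln(y): du/u = 144 dx/x.
Integrate: ln|ln(y)| = 144ln|x| + C₀, hence ln(y) = C·x^144.


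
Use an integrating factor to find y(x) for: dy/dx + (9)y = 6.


P(x) = 9, Q(x) = 6; integrating factor μ = e^(9x).
(μ y)' = 6e^(9x) ⇒ μ y = (2/3)e^(9x) + C.
Divide by μ: y = 2/3 + Ce^(-9x).


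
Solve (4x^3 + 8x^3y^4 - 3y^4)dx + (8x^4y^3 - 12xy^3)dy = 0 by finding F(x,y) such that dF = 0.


Check exactness: ∂M/∂y = 32x^3y^3 - 12y^3 and ∂N/∂x = 32x^3y^3 - 12y^3; equal, so the equation is exact.
Integrate M with respect to x (treating y as constant): ∫M dx = x^4 + 2x^4y^4 - 3xy^4 + h(y).
Differentiate w.r.t. y and set equal to N: all terms match, so h'(y) = 0 and h is a constant absorbed into C.
General solution: x^4 + 2x^4y^4 - 3xy^4 = C.


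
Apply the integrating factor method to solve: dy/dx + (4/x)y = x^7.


P(x) = 4/x ⇒ μ = x^4.
(x^4 y)' = x^11 ⇒ x^4 y = x^12/(12) + C.
Solve for y: y = (1/12)x^8 + C/x^4.


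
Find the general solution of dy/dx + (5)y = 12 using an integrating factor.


P(x) = 5, Q(x) = 12; integrating factor μ = e^(5x).
(μ y)' = 12e^(5x) ⇒ μ y = (12/5)e^(5x) + C.
Divide by μ: y = 12/5 + Ce^(-5x).


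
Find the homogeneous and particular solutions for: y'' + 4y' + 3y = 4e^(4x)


Characteristic roots of r² + 4r + 3 = 0 are -1, -3.
y_h = C₁e^(-x) + C₂e^(-3x).
Forcing exponent 4 is not a characteristic root; try y_p = Ae^(4x).
Substitute: A·(16 + (4)·4 + (3)) = A·35 = 4, so A = 4/35.
General solution: y = C₁e^(-x) + C₂e^(-3x) + (4/35)e^(4x).


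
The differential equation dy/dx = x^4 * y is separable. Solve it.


Separate variables: dy/y = x^4 dx.
Integrate: ln|y| = (1/5)x^5 + C₀.
Exponentiate: y = Ce^((1/5)x^5).


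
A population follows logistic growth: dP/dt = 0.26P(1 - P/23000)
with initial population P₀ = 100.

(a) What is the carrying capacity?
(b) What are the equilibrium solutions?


Logistic ODE dP/dt = 0.26P(1 - P/23000) has equilibria where dP/dt = 0, i.e. P = 0 or P = 23000.
The coefficient (1 - P/K) = 0 when P = K, identifying K = 23000 as the carrying capacity.
(a) K = 23000; (b) equilibria P = 0 and P = 23000.


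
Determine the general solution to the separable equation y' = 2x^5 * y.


Separate variables: dy/y = 2x^5 dx.
Integrate: ln|y| = (1/3)x^6 + C₀.
Exponentiate: y = Ce^((1/3)x^6).


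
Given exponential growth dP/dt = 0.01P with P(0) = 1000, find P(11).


The ODE dP/dt = 0.01P has solution P(t) = P(0)e^(0.01t).
Substitute P(0) = 1000 and t = 11: P(11) = 1000 e^(0.11) ≈ 1116.


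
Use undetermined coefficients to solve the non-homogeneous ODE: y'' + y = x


Homogeneous: r² + 1 = 0 ⇒ r = ±1i, y_h = C₁cos(x) + C₂sin(x).
Polynomial forcing; try y_p = Ax + B. Then y_p'' + 1 y_p = 1(Ax + B) = x, so B = 0 and A = 1.
General solution: y = C₁cos(x) + C₂sin(x) + x.


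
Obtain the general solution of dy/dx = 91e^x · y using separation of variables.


Separate variables: dy/y = 91e^x dx.
Integrate: ln|y| = 91e^x + C₀.
Exponentiate: y = Ce^(91e^x).


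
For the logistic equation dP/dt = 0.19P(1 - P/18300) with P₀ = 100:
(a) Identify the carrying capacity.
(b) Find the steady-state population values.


Logistic ODE dP/dt = 0.19P(1 - P/18300) has equilibria where dP/dt = 0, i.e. P = 0 or P = 18300.
The coefficient (1 - P/K) = 0 when P = K, identifying K = 18300 as the carrying capacity.
(a) K = 18300; (b) equilibria P = 0 and P = 18300.


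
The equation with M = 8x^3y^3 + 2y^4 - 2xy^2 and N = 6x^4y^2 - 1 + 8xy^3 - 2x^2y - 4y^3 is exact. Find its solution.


Check exactness: ∂M/∂y = 24x^3y^2 + 8y^3 - 4xy and ∂N/∂x = 24x^3y^2 + 8y^3 - 4xy; equal, so the equation is exact.
Integrate M with respect to x (treating y as constant): ∫M dx = 2x^4y^3 + 2xy^4 - x^2y^2 + h(y).
Differentiate w.r.t. y and set equal to N: the x-dependent terms already match, leaving h'(y) = -1 - 4y^3. Integrate: h(y) = -y - y^4.
So F(x,y) = 2x^4y^3 - y + 2xy^4 - x^2y^2 - y^4.
General solution: 2x^4y^3 - y + 2xy^4 - x^2y^2 - y^4 = C.


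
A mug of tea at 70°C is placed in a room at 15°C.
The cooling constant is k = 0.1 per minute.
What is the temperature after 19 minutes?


Newton's law: dT/dt = -k(T - T_a) has solution T(t) = T_a + (T₀ - T_a)e^(-kt).
Plug in T_a = 15, T₀ = 70, k = 0.1, t = 19: T(19) = 15 + (55)e^(-1.90) ≈ 23.2°C.


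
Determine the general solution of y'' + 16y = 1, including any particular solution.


Homogeneous part: r² + 16 = 0 ⇒ r = ±4i, so y_h = C₁cos(4x) + C₂sin(4x).
Try constant y_p = A; plug in: 16A = 1 ⇒ A = 1/16.
General solution: y = C₁cos(4x) + C₂sin(4x) + 1/16.


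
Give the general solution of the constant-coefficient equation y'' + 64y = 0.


Characteristic equation: r² + 64 = 0.
Discriminant is negative; roots r = 0 ± 8i (complex conjugate pair).
General solution uses e^(α x)(C₁ cos(β x) + C₂ sin(β x)): y = C₁cos(8x) + C₂sin(8x).


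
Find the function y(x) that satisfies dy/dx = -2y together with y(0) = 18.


General solution of y' = -2y is y = Ce^(-2x).
Apply y(0) = 18: C = 18.
Particular solution: y = 18e^(-2x).


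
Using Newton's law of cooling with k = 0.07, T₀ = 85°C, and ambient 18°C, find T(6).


Newton's law: dT/dt = -k(T - T_a) has solution T(t) = T_a + (T₀ - T_a)e^(-kt).
Plug in T_a = 18, T₀ = 85, k = 0.07, t = 6: T(6) = 18 + (67)e^(-0.42) ≈ 62.0°C.


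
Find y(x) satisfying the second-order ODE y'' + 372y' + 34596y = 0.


Characteristic equation: r² + 372r + 34596 = 0, i.e. (r + 186)² = 0.
Repeated root r = -186; include an x factor for the second linearly independent solution.
General solution: y = (C₁ + C₂x)e^(-186x).


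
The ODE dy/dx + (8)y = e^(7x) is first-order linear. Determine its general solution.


P(x) = 8 ⇒ μ = e^(8x).
(μ y)' = e^(15x) ⇒ μ y = e^(15x)/15 + C.
Divide by μ: y = (1/15)e^(7x) + Ce^(-8x).


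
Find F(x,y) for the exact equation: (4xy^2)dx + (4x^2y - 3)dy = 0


Check exactness: ∂M/∂y = 8xy and ∂N/∂x = 8xy; equal, so the equation is exact.
Integrate M with respect to x (treating y as constant): ∫M dx = 2x^2y^2 + h(y).
Differentiate w.r.t. y and set equal to N: the x-dependent terms already match, leaving h'(y) = -3. Integrate: h(y) = -3y.
So F(x,y) = 2x^2y^2 - 3y.
General solution: 2x^2y^2 - 3y = C.


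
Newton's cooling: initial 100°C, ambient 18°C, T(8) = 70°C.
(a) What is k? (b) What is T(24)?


Newton's law: T(t) = T_a + (T₀ - T_a)e^(-kt).
(a) Use T(8) = 70: (70 - 18)/(100 - 18) = e^(-k·8), so k = -ln(0.634)/8 ≈ 0.0569.
(b) Apply k to t = 24: T(24) = 18 + (82)e^(-1.366) ≈ 38.9°C.


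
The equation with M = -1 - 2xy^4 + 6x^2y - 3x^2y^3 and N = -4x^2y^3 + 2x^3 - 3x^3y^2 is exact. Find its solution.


Check exactness: ∂M/∂y = -8xy^3 + 6x^2 - 9x^2y^2 and ∂N/∂x = -8xy^3 + 6x^2 - 9x^2y^2; equal, so the equation is exact.
Integrate M with respect to x (treating y as constant): ∫M dx = -x - x^2y^4 + 2x^3y - x^3y^3 + h(y).
Differentiate w.r.t. y and set equal to N: all terms match, so h'(y) = 0 and h is a constant absorbed into C.
General solution: -x - x^2y^4 + 2x^3y - x^3y^3 = C.


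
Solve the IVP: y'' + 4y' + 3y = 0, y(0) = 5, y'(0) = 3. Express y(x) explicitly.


Characteristic roots of r² + 4r + 3 = 0 are -1, -3.
General solution y = c₁ e^(-x) + c₂ e^(-3x).
Apply y(0) = 5: c₁ + c₂ = 5. Apply y'(0) = 3: -1 c₁ - 3 c₂ = 3.
Solve: c₁ = 9, c₂ = -4.
Particular solution: y = 9e^(-x) - 4e^(-3x).


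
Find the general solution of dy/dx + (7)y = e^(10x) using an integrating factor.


P(x) = 7 ⇒ μ = e^(7x).
(μ y)' = e^(17x) ⇒ μ y = e^(17x)/17 + C.
Divide by μ: y = (1/17)e^(10x) + Ce^(-7x).


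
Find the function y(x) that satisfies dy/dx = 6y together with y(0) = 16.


General solution of y' = 6y is y = Ce^(6x).
Apply y(0) = 16: C = 16.
Particular solution: y = 16e^(6x).


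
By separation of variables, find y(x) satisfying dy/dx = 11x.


Integrate both sides with respect to x: y = ∫ 11x dx = (11/2)x^2 + C.


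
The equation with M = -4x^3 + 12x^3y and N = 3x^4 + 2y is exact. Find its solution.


Check exactness: ∂M/∂y = 12x^3 and ∂N/∂x = 12x^3; equal, so the equation is exact.
Integrate M with respect to x (treating y as constant): ∫M dx = -x^4 + 3x^4y + h(y).
Differentiate w.r.t. y and set equal to N: the x-dependent terms already match, leaving h'(y) = 2y. Integrate: h(y) = y^2.
So F(x,y) = -x^4 + 3x^4y + y^2.
General solution: -x^4 + 3x^4y + y^2 = C.


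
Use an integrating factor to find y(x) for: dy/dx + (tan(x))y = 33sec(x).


P(x) = tan(x) ⇒ μ = e^(∫tan(x)dx) = sec(x).
(sec(x) y)' = 33sec²(x) ⇒ sec(x) y = 33tan(x) + C.
Multiply by cos(x): y = 33sin(x) + C·cos(x).


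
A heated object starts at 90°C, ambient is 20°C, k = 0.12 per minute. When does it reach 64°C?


From T(t) = T_a + (T₀ - T_a)e^(-kt), set T(t) = 64:
(64 - 20) / (90 - 20) = e^(-0.12t), so t = -ln(0.629)/0.12 ≈ 3.9 minutes.


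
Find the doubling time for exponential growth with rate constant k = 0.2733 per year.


Exponential growth: P(t) = P₀ e^(0.2733t). Set P(t)/P₀ = 2: e^(0.2733t) = 2.
Solve: t = ln(2)/0.2733 ≈ 2.54 years.


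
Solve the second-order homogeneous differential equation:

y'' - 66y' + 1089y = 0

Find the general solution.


Characteristic equation: r² - 66r + 1089 = 0, i.e. (r - 33)² = 0.
Repeated root r = 33; include an x factor for the second linearly independent solution.
General solution: y = (C₁ + C₂x)e^(33x).


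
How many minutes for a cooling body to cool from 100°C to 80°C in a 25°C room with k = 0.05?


From T(t) = T_a + (T₀ - T_a)e^(-kt), set T(t) = 80:
(80 - 25) / (100 - 25) = e^(-0.05t), so t = -ln(0.733)/0.05 ≈ 6.2 minutes.


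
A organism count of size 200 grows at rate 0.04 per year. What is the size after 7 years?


The ODE dP/dt = 0.04P has solution P(t) = P(0)e^(0.04t).
Substitute P(0) = 200 and t = 7: P(7) = 200 e^(0.28) ≈ 265.


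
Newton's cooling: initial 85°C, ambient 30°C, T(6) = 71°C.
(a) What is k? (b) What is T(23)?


Newton's law: T(t) = T_a + (T₀ - T_a)e^(-kt).
(a) Use T(6) = 71: (71 - 30)/(85 - 30) = e^(-k·6), so k = -ln(0.745)/6 ≈ 0.0490.
(b) Apply k to t = 23: T(23) = 30 + (55)e^(-1.126) ≈ 47.8°C.


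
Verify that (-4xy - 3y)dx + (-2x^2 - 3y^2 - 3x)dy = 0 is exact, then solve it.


Check exactness: ∂M/∂y = -4x - 3 and ∂N/∂x = -4x - 3; equal, so the equation is exact.
Integrate M with respect to x (treating y as constant): ∫M dx = -2x^2y - 3xy + h(y).
Differentiate w.r.t. y and set equal to N: the x-dependent terms already match, leaving h'(y) = -3y^2. Integrate: h(y) = -y^3.
So F(x,y) = -2x^2y - y^3 - 3xy.
General solution: -2x^2y - y^3 - 3xy = C.


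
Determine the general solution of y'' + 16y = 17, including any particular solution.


Homogeneous part: r² + 16 = 0 ⇒ r = ±4i, so y_h = C₁cos(4x) + C₂sin(4x).
Try constant y_p = A; plug in: 16A = 17 ⇒ A = 17/16.
General solution: y = C₁cos(4x) + C₂sin(4x) + 17/16.


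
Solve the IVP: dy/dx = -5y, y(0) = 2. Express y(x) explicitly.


General solution of y' = -5y is y = Ce^(-5x).
Apply y(0) = 2: C = 2.
Particular solution: y = 2e^(-5x).


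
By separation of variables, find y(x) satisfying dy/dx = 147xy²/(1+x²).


Separate: dy/y² = 147x/(1+x²) dx.
Integrate LHS: ∫ dy/y² = -1/y.
Integrate RHS via u = 1+x²: (147/2)ln(1+x²) + C.
Result: -1/y = (147/2)ln(1+x²) + C.


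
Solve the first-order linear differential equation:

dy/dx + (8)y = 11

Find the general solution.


P(x) = 8, Q(x) = 11; integrating factor μ = e^(8x).
(μ y)' = 11e^(8x) ⇒ μ y = (11/8)e^(8x) + C.
Divide by μ: y = 11/8 + Ce^(-8x).


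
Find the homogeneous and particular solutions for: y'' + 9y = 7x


Homogeneous: r² + 9 = 0 ⇒ r = ±3i, y_h = C₁cos(3x) + C₂sin(3x).
Polynomial forcing; try y_p = Ax + B. Then y_p'' + 9 y_p = 9(Ax + B) = 7x, so B = 0 and A = 7/9.
General solution: y = C₁cos(3x) + C₂sin(3x) + (7/9)x.


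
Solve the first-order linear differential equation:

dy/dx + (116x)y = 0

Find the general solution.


P(x) = 116x ⇒ μ = e^(58x²).
Q(x) = 0 so μ y is constant: y = Ce^(-58x²).


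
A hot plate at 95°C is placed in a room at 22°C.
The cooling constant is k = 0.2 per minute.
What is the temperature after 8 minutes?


Newton's law: dT/dt = -k(T - T_a) has solution T(t) = T_a + (T₀ - T_a)e^(-kt).
Plug in T_a = 22, T₀ = 95, k = 0.2, t = 8: T(8) = 22 + (73)e^(-1.60) ≈ 36.7°C.


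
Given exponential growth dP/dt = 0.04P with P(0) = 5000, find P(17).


The ODE dP/dt = 0.04P has solution P(t) = P(0)e^(0.04t).
Substitute P(0) = 5000 and t = 17: P(17) = 5000 e^(0.68) ≈ 9869.


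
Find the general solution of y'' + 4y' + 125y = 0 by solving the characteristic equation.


Characteristic equation: r² + 4r + 125 = 0.
Discriminant is negative; roots r = -2 ± 11i (complex conjugate pair).
General solution uses e^(α x)(C₁ cos(β x) + C₂ sin(β x)): y = e^(-2x)(C₁cos(11x) + C₂sin(11x)).


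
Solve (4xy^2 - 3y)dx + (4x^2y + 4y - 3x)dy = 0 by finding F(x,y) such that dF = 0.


Check exactness: ∂M/∂y = 8xy - 3 and ∂N/∂x = 8xy - 3; equal, so the equation is exact.
Integrate M with respect to x (treating y as constant): ∫M dx = 2x^2y^2 - 3xy + h(y).
Differentiate w.r.t. y and set equal to N: the x-dependent terms already match, leaving h'(y) = 4y. Integrate: h(y) = 2y^2.
So F(x,y) = 2x^2y^2 + 2y^2 - 3xy.
General solution: 2x^2y^2 + 2y^2 - 3xy = C.


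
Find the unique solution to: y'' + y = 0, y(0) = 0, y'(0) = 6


Characteristic roots of r² + 1 = 0 are ±1i, so y = C₁cos(x) + C₂sin(x).
Apply y(0) = 0: C₁ = 0. Differentiate and apply y'(0) = 6: 1·C₂ = 6, so C₂ = 6.
Particular solution: y = 6sin(x).


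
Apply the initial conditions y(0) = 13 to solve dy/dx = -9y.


General solution of y' = -9y is y = Ce^(-9x).
Apply y(0) = 13: C = 13.
Particular solution: y = 13e^(-9x).


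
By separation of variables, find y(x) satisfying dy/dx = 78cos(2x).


g(y) = 1, so integrate directly: y = ∫ 78cos(2x) dx = 39sin(2x) + C.


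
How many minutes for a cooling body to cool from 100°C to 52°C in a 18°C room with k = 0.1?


From T(t) = T_a + (T₀ - T_a)e^(-kt), set T(t) = 52:
(52 - 18) / (100 - 18) = e^(-0.1t), so t = -ln(0.415)/0.1 ≈ 8.8 minutes.


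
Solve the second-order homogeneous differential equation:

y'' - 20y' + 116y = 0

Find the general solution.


Characteristic equation: r² - 20r + 116 = 0.
Discriminant is negative; roots r = 10 ± 4i (complex conjugate pair).
General solution uses e^(α x)(C₁ cos(β x) + C₂ sin(β x)): y = e^(10x)(C₁cos(4x) + C₂sin(4x)).


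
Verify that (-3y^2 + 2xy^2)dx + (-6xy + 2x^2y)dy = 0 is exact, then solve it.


Check exactness: ∂M/∂y = -6y + 4xy and ∂N/∂x = -6y + 4xy; equal, so the equation is exact.
Integrate M with respect to x (treating y as constant): ∫M dx = -3xy^2 + x^2y^2 + h(y).
Differentiate w.r.t. y and set equal to N: all terms match, so h'(y) = 0 and h is a constant absorbed into C.
General solution: -3xy^2 + x^2y^2 = C.


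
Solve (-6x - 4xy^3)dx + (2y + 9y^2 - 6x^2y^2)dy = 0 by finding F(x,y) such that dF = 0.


Check exactness: ∂M/∂y = -12xy^2 and ∂N/∂x = -12xy^2; equal, so the equation is exact.
Integrate M with respect to x (treating y as constant): ∫M dx = -3x^2 - 2x^2y^3 + h(y).
Differentiate w.r.t. y and set equal to N: the x-dependent terms already match, leaving h'(y) = 2y + 9y^2. Integrate: h(y) = y^2 + 3y^3.
So F(x,y) = y^2 + 3y^3 - 3x^2 - 2x^2y^3.
General solution: y^2 + 3y^3 - 3x^2 - 2x^2y^3 = C.


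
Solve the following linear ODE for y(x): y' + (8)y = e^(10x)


P(x) = 8 ⇒ μ = e^(8x).
(μ y)' = e^(18x) ⇒ μ y = e^(18x)/18 + C.
Divide by μ: y = (1/18)e^(10x) + Ce^(-8x).


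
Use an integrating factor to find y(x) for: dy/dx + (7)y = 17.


P(x) = 7, Q(x) = 17; integrating factor μ = e^(7x).
(μ y)' = 17e^(7x) ⇒ μ y = (17/7)e^(7x) + C.
Divide by μ: y = 17/7 + Ce^(-7x).


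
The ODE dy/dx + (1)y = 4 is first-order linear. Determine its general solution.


P(x) = 1, Q(x) = 4; integrating factor μ = e^(x).
(μ y)' = 4e^(x) ⇒ μ y = 4e^(x) + C.
Divide by μ: y = 4 + Ce^(-x).


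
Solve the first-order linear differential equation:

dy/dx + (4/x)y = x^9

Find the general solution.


P(x) = 4/x ⇒ μ = x^4.
(x^4 y)' = x^4·x^9 = x^13.
Integrate: x^4 y = x^14/(14) + C.
Solve for y: y = (1/14)x^10 + C/x^4.


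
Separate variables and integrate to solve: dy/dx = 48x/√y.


Separate: √y dy = 48x dx.
Integrate: (2/3)y^(3/2) = 24x² + C.


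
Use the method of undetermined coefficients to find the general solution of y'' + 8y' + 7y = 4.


Characteristic roots of r² + 8r + 7 = 0 are -1, -7.
y_h = C₁e^(-x) + C₂e^(-7x).
Constant forcing; try y_p = A. Then 7A = 4 ⇒ A = 4/7.
General solution: y = C₁e^(-x) + C₂e^(-7x) + 4/7.


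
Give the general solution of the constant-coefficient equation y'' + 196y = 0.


Characteristic equation: r² + 196 = 0.
Discriminant is negative; roots r = 0 ± 14i (complex conjugate pair).
General solution uses e^(α x)(C₁ cos(β x) + C₂ sin(β x)): y = C₁cos(14x) + C₂sin(14x).


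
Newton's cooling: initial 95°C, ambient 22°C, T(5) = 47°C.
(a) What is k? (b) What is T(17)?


Newton's law: T(t) = T_a + (T₀ - T_a)e^(-kt).
(a) Use T(5) = 47: (47 - 22)/(95 - 22) = e^(-k·5), so k = -ln(0.342)/5 ≈ 0.2143.
(b) Apply k to t = 17: T(17) = 22 + (73)e^(-3.643) ≈ 23.9°C.


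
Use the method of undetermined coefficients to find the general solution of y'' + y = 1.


Homogeneous part: r² + 1 = 0 ⇒ r = ±1i, so y_h = C₁cos(x) + C₂sin(x).
Try constant y_p = A; plug in: 1A = 1 ⇒ A = 1.
General solution: y = C₁cos(x) + C₂sin(x) + 1.


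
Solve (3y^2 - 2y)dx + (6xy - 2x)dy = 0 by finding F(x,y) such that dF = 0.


Check exactness: ∂M/∂y = 6y - 2 and ∂N/∂x = 6y - 2; equal, so the equation is exact.
Integrate M with respect to x (treating y as constant): ∫M dx = 3xy^2 - 2xy + h(y).
Differentiate w.r.t. y and set equal to N: all terms match, so h'(y) = 0 and h is a constant absorbed into C.
General solution: 3xy^2 - 2xy = C.


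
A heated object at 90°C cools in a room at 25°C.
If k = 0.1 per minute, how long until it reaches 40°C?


From T(t) = T_a + (T₀ - T_a)e^(-kt), set T(t) = 40:
(40 - 25) / (90 - 25) = e^(-0.1t), so t = -ln(0.231)/0.1 ≈ 14.7 minutes.


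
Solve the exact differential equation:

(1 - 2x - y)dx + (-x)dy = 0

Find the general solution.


Check exactness: ∂M/∂y = -1 and ∂N/∂x = -1; equal, so the equation is exact.
Integrate M with respect to x (treating y as constant): ∫M dx = x - x^2 - xy + h(y).
Differentiate w.r.t. y and set equal to N: all terms match, so h'(y) = 0 and h is a constant absorbed into C.
General solution: x - x^2 - xy = C.


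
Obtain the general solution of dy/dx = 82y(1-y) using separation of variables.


Separate: dy/[y(1-y)] = 82 dx.
Partial fractions: 1/[y(1-y)] = 1/y + 1/(1-y).
Integrate: ln|y/(1-y)| = 82x + C₀.
Solve for y: y = 1/(1 + Ce^(-82x)).
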